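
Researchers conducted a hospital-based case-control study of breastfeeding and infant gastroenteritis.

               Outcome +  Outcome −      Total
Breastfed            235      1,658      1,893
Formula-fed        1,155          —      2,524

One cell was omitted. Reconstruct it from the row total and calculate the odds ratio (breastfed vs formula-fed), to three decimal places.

0.168

The missing cell is in the unexposed row: 2524 − 1155 = 1369.
So a = 235, b = 1658, c = 1155, d = 1369.
OR = (a·d)/(b·c) = (235 × 1369) / (1658 × 1155) = 321715 / 1914990 = 0.16800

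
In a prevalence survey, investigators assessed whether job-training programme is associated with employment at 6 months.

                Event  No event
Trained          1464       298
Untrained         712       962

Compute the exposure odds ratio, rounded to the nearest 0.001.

6.638

Cells: a = 1464, b = 298, c = 712, d = 962.
OR = (a·d)/(b·c) = (1464 × 962) / (298 × 712) = 1408368 / 212176 = 6.63773
The odds of employment at 6 months are about 6.64 times as high in the trained group.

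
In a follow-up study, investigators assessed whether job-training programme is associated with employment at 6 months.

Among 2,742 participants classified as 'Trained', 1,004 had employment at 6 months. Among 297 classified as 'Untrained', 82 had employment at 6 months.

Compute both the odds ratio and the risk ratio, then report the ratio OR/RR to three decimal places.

1.142

From the description: a = 1004, b = 1738, c = 82, d = 215.
OR = (1004·215)/(1738·82) = 215860/142516 = 1.51464
Risk in exposed = 1004/2742 = 0.36616; risk in unexposed = 82/297 = 0.27609; RR = 1.32620
OR/RR = 1.51464 / 1.32620 = 1.14209
The outcome is not rare, so the OR lies further from 1 than the RR.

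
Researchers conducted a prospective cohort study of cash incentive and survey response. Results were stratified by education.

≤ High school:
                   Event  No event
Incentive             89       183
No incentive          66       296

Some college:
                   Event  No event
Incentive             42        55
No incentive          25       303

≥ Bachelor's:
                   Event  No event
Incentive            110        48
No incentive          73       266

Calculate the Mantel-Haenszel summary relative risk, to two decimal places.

2.77

RR_MH = Σ(aᵢ·n₀ᵢ/nᵢ) / Σ(cᵢ·n₁ᵢ/nᵢ), with n₁ᵢ = aᵢ+bᵢ (exposed), n₀ᵢ = cᵢ+dᵢ (unexposed), nᵢ = n₁ᵢ+n₀ᵢ.
Stratum 1 (≤ High school): n₁ = 272, n₀ = 362, n = 634; a·n₀/n = 89·362/634 = 50.8170; c·n₁/n = 66·272/634 = 28.3155
Stratum 2 (Some college): n₁ = 97, n₀ = 328, n = 425; a·n₀/n = 42·328/425 = 32.4141; c·n₁/n = 25·97/425 = 5.7059
Stratum 3 (≥ Bachelor's): n₁ = 158, n₀ = 339, n = 497; a·n₀/n = 110·339/497 = 75.0302; c·n₁/n = 73·158/497 = 23.2072
RR_MH = (50.8170 + 32.4141 + 75.0302) / (28.3155 + 5.7059 + 23.2072) = 158.2613 / 57.2286 = 2.76542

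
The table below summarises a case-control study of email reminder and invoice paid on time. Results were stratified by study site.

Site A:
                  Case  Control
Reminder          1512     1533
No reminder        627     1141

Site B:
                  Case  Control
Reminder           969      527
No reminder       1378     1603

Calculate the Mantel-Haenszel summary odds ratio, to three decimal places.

1.949

OR_MH = Σ(aᵢdᵢ/nᵢ) / Σ(bᵢcᵢ/nᵢ), where nᵢ is the stratum total.
Stratum 1 (Site A): n = 4813; a·d/n = 1512·1141/4813 = 358.4442; b·c/n = 1533·627/4813 = 199.7073
Stratum 2 (Site B): n = 4477; a·d/n = 969·1603/4477 = 346.9526; b·c/n = 527·1378/4477 = 162.2082
OR_MH = (358.4442 + 346.9526) / (199.7073 + 162.2082) = 705.3969 / 361.9154 = 1.94907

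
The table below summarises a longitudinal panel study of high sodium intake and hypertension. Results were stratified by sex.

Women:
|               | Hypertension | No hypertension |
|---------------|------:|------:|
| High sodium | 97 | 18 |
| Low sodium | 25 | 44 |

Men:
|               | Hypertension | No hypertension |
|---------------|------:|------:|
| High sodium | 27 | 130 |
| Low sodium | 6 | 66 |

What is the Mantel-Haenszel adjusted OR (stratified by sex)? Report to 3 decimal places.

5.294

OR_MH = Σ(aᵢdᵢ/nᵢ) / Σ(bᵢcᵢ/nᵢ), where nᵢ is the stratum total.
Stratum 1 (Women): n = 184; a·d/n = 97·44/184 = 23.1957; b·c/n = 18·25/184 = 2.4457
Stratum 2 (Men): n = 229; a·d/n = 27·66/229 = 7.7817; b·c/n = 130·6/229 = 3.4061
OR_MH = (23.1957 + 7.7817) / (2.4457 + 3.4061) = 30.9773 / 5.8518 = 5.29367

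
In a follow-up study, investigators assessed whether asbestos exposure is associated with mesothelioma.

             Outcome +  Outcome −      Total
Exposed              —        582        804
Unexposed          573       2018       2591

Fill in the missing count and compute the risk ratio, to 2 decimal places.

1.25

The missing cell is in the exposed row: 804 − 582 = 222.
So a = 222, b = 582, c = 573, d = 2018.
RR = [a/(a+b)] / [c/(c+d)] = (222/804) / (573/2591) = 0.27612/0.22115 = 1.24856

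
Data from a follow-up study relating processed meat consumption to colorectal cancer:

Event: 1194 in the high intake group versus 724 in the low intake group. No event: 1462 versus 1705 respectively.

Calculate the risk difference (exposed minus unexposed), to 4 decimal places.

From the description: a = 1194, b = 1462, c = 724, d = 1705.
Risk in exposed = 1194/2656 = 0.449548; risk in unexposed = 724/2429 = 0.298065.
Risk difference = 0.449548 − 0.298065 = 0.151483

0.1515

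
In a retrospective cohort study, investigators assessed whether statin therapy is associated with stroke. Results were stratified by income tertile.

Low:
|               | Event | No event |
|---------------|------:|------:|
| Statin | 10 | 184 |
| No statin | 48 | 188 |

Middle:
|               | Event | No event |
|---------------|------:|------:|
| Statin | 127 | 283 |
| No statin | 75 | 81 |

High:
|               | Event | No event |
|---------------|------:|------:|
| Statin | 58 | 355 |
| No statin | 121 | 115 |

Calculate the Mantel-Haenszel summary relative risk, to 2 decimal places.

RR_MH = Σ(aᵢ·n₀ᵢ/nᵢ) / Σ(cᵢ·n₁ᵢ/nᵢ), with n₁ᵢ = aᵢ+bᵢ (exposed), n₀ᵢ = cᵢ+dᵢ (unexposed), nᵢ = n₁ᵢ+n₀ᵢ.
Stratum 1 (Low): n₁ = 194, n₀ = 236, n = 430; a·n₀/n = 10·236/430 = 5.4884; c·n₁/n = 48·194/430 = 21.6558
Stratum 2 (Middle): n₁ = 410, n₀ = 156, n = 566; a·n₀/n = 127·156/566 = 35.0035; c·n₁/n = 75·410/566 = 54.3286
Stratum 3 (High): n₁ = 413, n₀ = 236, n = 649; a·n₀/n = 58·236/649 = 21.0909; c·n₁/n = 121·413/649 = 77.0000
RR_MH = (5.4884 + 35.0035 + 21.0909) / (21.6558 + 54.3286 + 77.0000) = 61.5828 / 152.9844 = 0.40254

0.40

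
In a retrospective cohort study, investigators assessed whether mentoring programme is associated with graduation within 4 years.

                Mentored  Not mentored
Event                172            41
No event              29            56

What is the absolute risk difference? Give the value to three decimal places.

Reading the table with exposure as columns: a = 172 (Mentored, case), b = 29 (Mentored, non-case), c = 41 (Not mentored, case), d = 56.
Risk in exposed = 172/201 = 0.855721; risk in unexposed = 41/97 = 0.422680.
Risk difference = 0.855721 − 0.422680 = 0.433041

0.433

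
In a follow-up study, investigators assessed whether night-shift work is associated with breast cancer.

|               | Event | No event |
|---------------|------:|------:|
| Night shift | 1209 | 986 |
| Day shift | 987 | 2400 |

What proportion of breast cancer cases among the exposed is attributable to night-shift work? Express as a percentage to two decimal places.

47.09

Cells: a = 1209, b = 986, c = 987, d = 2400.
Risk in exposed = 1209/2195 = 0.55080; risk in unexposed = 987/3387 = 0.29141.
RR = 0.55080/0.29141 = 1.89012
AR% = (RR − 1)/RR × 100 = (1.89012 − 1)/1.89012 × 100 = 47.0934%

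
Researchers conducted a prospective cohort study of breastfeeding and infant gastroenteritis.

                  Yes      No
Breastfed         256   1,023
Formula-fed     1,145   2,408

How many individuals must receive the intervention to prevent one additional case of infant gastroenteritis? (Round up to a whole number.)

9

Risk in treated group = 256/1279 = 0.20016; risk in control = 1145/3553 = 0.32226.
Absolute risk reduction = 0.32226 − 0.20016 = 0.12211
NNT = 1 / ARR = 1 / 0.12211 = 8.190 → round up → 9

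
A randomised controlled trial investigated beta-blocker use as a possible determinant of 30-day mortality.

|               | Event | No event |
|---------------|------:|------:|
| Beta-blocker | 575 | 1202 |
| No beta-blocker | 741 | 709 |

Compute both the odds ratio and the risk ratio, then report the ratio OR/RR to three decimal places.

0.723

Cells: a = 575, b = 1202, c = 741, d = 709.
OR = (575·709)/(1202·741) = 407675/890682 = 0.45771
Risk in exposed = 575/1777 = 0.32358; risk in unexposed = 741/1450 = 0.51103; RR = 0.63318
OR/RR = 0.45771 / 0.63318 = 0.72287
The outcome is not rare, so the OR lies further from 1 than the RR.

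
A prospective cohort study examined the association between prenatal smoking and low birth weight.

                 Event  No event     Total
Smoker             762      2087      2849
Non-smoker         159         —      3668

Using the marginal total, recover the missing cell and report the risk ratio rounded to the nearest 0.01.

The missing cell is in the unexposed row: 3668 − 159 = 3509.
So a = 762, b = 2087, c = 159, d = 3509.
RR = [a/(a+b)] / [c/(c+d)] = (762/2849) / (159/3668) = 0.26746/0.04335 = 6.17014

6.17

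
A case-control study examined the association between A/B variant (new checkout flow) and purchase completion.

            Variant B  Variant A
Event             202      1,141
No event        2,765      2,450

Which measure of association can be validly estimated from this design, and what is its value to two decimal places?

Reading the table with exposure as columns: a = 202 (Variant B, case), b = 2765 (Variant B, non-case), c = 1141 (Variant A, case), d = 2450.
This is a case-control study: participants were sampled on outcome status, so risks in the source population cannot be estimated directly — relative risk is not valid here. The odds ratio is the appropriate measure.
OR = (a·d)/(b·c) = (202 × 2450) / (2765 × 1141) = 494900 / 3154865 = 0.15687

0.16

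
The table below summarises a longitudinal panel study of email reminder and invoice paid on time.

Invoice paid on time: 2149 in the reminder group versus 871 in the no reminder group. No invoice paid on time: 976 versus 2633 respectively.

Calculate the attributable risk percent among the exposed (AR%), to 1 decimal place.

From the description: a = 2149, b = 976, c = 871, d = 2633.
Risk in exposed = 2149/3125 = 0.68768; risk in unexposed = 871/3504 = 0.24857.
RR = 0.68768/0.24857 = 2.76651
AR% = (RR − 1)/RR × 100 = (2.76651 − 1)/2.76651 × 100 = 63.8534%

63.9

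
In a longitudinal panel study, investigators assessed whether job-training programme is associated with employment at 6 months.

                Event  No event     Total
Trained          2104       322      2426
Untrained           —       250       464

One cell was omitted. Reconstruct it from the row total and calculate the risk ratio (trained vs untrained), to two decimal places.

The missing cell is in the unexposed row: 464 − 250 = 214.
So a = 2104, b = 322, c = 214, d = 250.
RR = [a/(a+b)] / [c/(c+d)] = (2104/2426) / (214/464) = 0.86727/0.46121 = 1.88044

1.88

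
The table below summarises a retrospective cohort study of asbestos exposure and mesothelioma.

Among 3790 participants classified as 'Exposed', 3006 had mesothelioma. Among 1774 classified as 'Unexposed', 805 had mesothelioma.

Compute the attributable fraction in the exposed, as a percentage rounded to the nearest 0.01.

42.79

From the description: a = 3006, b = 784, c = 805, d = 969.
Risk in exposed = 3006/3790 = 0.79314; risk in unexposed = 805/1774 = 0.45378.
RR = 0.79314/0.45378 = 1.74786
AR% = (RR − 1)/RR × 100 = (1.74786 − 1)/1.74786 × 100 = 42.7873%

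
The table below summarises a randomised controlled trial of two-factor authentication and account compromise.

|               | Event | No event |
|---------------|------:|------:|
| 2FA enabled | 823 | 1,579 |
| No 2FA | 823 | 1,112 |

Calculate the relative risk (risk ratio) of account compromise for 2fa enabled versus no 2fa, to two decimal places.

Cells: a = 823, b = 1579, c = 823, d = 1112.
Risk in exposed = 823/2402 = 0.34263; risk in unexposed = 823/1935 = 0.42532.
RR = 0.34263 / 0.42532 = 0.80558
The risk is 19% lower among the exposed than among the unexposed.

0.81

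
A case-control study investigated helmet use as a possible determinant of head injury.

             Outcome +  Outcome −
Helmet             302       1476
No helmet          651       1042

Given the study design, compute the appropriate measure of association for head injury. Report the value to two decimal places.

Cells: a = 302, b = 1476, c = 651, d = 1042.
This is a case-control study: participants were sampled on outcome status, so risks in the source population cannot be estimated directly — relative risk is not valid here. The odds ratio is the appropriate measure.
OR = (a·d)/(b·c) = (302 × 1042) / (1476 × 651) = 314684 / 960876 = 0.32750

0.33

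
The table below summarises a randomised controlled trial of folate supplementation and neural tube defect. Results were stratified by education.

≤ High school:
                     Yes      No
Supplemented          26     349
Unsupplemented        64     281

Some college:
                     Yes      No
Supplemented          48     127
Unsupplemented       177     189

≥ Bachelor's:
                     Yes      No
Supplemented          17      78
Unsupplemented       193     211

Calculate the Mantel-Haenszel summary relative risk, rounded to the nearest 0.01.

0.46

RR_MH = Σ(aᵢ·n₀ᵢ/nᵢ) / Σ(cᵢ·n₁ᵢ/nᵢ), with n₁ᵢ = aᵢ+bᵢ (exposed), n₀ᵢ = cᵢ+dᵢ (unexposed), nᵢ = n₁ᵢ+n₀ᵢ.
Stratum 1 (≤ High school): n₁ = 375, n₀ = 345, n = 720; a·n₀/n = 26·345/720 = 12.4583; c·n₁/n = 64·375/720 = 33.3333
Stratum 2 (Some college): n₁ = 175, n₀ = 366, n = 541; a·n₀/n = 48·366/541 = 32.4732; c·n₁/n = 177·175/541 = 57.2551
Stratum 3 (≥ Bachelor's): n₁ = 95, n₀ = 404, n = 499; a·n₀/n = 17·404/499 = 13.7635; c·n₁/n = 193·95/499 = 36.7435
RR_MH = (12.4583 + 32.4732 + 13.7635) / (33.3333 + 57.2551 + 36.7435) = 58.6951 / 127.3319 = 0.46096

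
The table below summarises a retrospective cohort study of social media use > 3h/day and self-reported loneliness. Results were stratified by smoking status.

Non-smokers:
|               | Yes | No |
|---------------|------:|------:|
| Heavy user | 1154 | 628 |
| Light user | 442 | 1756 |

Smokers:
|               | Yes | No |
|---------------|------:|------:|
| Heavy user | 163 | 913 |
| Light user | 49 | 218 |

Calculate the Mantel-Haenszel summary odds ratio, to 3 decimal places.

5.197

OR_MH = Σ(aᵢdᵢ/nᵢ) / Σ(bᵢcᵢ/nᵢ), where nᵢ is the stratum total.
Stratum 1 (Non-smokers): n = 3980; a·d/n = 1154·1756/3980 = 509.1518; b·c/n = 628·442/3980 = 69.7427
Stratum 2 (Smokers): n = 1343; a·d/n = 163·218/1343 = 26.4587; b·c/n = 913·49/1343 = 33.3112
OR_MH = (509.1518 + 26.4587) / (69.7427 + 33.3112) = 535.6104 / 103.0540 = 5.19738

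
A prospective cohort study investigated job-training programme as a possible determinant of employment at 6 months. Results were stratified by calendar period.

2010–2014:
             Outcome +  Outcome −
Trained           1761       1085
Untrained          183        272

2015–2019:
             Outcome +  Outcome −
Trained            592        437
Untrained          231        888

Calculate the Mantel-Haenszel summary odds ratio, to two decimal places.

3.64

OR_MH = Σ(aᵢdᵢ/nᵢ) / Σ(bᵢcᵢ/nᵢ), where nᵢ is the stratum total.
Stratum 1 (2010–2014): n = 3301; a·d/n = 1761·272/3301 = 145.1051; b·c/n = 1085·183/3301 = 60.1500
Stratum 2 (2015–2019): n = 2148; a·d/n = 592·888/2148 = 244.7374; b·c/n = 437·231/2148 = 46.9958
OR_MH = (145.1051 + 244.7374) / (60.1500 + 46.9958) = 389.8425 / 107.1458 = 3.63843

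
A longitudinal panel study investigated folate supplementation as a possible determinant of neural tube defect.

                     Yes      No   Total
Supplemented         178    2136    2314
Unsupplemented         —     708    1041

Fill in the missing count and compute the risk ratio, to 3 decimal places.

The missing cell is in the unexposed row: 1041 − 708 = 333.
So a = 178, b = 2136, c = 333, d = 708.
RR = [a/(a+b)] / [c/(c+d)] = (178/2314) / (333/1041) = 0.07692/0.31988 = 0.24047

0.240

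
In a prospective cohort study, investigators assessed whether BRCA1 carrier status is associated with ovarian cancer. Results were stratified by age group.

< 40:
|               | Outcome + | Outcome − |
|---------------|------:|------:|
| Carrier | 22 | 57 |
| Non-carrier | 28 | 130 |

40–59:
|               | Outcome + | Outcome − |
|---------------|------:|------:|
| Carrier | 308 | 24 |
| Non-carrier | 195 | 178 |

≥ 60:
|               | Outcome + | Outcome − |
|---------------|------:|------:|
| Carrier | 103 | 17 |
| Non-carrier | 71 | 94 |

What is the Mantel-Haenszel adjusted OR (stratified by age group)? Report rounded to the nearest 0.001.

OR_MH = Σ(aᵢdᵢ/nᵢ) / Σ(bᵢcᵢ/nᵢ), where nᵢ is the stratum total.
Stratum 1 (< 40): n = 237; a·d/n = 22·130/237 = 12.0675; b·c/n = 57·28/237 = 6.7342
Stratum 2 (40–59): n = 705; a·d/n = 308·178/705 = 77.7645; b·c/n = 24·195/705 = 6.6383
Stratum 3 (≥ 60): n = 285; a·d/n = 103·94/285 = 33.9719; b·c/n = 17·71/285 = 4.2351
OR_MH = (12.0675 + 77.7645 + 33.9719) / (6.7342 + 6.6383 + 4.2351) = 123.8040 / 17.6076 = 7.03130

7.031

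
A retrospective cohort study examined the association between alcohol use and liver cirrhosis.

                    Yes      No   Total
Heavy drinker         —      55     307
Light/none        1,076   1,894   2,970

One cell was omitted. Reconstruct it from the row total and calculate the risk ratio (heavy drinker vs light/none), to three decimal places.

The missing cell is in the exposed row: 307 − 55 = 252.
So a = 252, b = 55, c = 1076, d = 1894.
RR = [a/(a+b)] / [c/(c+d)] = (252/307) / (1076/2970) = 0.82085/0.36229 = 2.26572

2.266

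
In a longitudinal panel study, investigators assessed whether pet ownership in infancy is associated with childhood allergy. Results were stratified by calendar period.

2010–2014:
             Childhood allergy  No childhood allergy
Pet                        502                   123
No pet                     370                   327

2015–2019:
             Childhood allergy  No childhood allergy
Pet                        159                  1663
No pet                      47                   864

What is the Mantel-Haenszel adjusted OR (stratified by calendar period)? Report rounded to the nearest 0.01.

2.77

OR_MH = Σ(aᵢdᵢ/nᵢ) / Σ(bᵢcᵢ/nᵢ), where nᵢ is the stratum total.
Stratum 1 (2010–2014): n = 1322; a·d/n = 502·327/1322 = 124.1710; b·c/n = 123·370/1322 = 34.4251
Stratum 2 (2015–2019): n = 2733; a·d/n = 159·864/2733 = 50.2656; b·c/n = 1663·47/2733 = 28.5990
OR_MH = (124.1710 + 50.2656) / (34.4251 + 28.5990) = 174.4366 / 63.0241 = 2.76778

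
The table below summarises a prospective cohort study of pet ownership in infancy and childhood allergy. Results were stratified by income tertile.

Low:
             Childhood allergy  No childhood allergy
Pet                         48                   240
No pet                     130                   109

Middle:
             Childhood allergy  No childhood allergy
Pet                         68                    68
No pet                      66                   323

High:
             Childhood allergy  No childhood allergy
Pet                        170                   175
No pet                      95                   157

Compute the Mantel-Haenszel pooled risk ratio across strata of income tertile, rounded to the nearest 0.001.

1.006

RR_MH = Σ(aᵢ·n₀ᵢ/nᵢ) / Σ(cᵢ·n₁ᵢ/nᵢ), with n₁ᵢ = aᵢ+bᵢ (exposed), n₀ᵢ = cᵢ+dᵢ (unexposed), nᵢ = n₁ᵢ+n₀ᵢ.
Stratum 1 (Low): n₁ = 288, n₀ = 239, n = 527; a·n₀/n = 48·239/527 = 21.7685; c·n₁/n = 130·288/527 = 71.0436
Stratum 2 (Middle): n₁ = 136, n₀ = 389, n = 525; a·n₀/n = 68·389/525 = 50.3848; c·n₁/n = 66·136/525 = 17.0971
Stratum 3 (High): n₁ = 345, n₀ = 252, n = 597; a·n₀/n = 170·252/597 = 71.7588; c·n₁/n = 95·345/597 = 54.8995
RR_MH = (21.7685 + 50.3848 + 71.7588) / (71.0436 + 17.0971 + 54.8995) = 143.9121 / 143.0403 = 1.00609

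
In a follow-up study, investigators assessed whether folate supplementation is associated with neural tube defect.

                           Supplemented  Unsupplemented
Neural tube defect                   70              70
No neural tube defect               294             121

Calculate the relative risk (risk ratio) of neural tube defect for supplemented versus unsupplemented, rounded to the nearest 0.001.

0.525

Reading the table with exposure as columns: a = 70 (Supplemented, case), b = 294 (Supplemented, non-case), c = 70 (Unsupplemented, case), d = 121.
Risk in exposed = 70/364 = 0.19231; risk in unexposed = 70/191 = 0.36649.
RR = 0.19231 / 0.36649 = 0.52473
The risk is 48% lower among the exposed than among the unexposed.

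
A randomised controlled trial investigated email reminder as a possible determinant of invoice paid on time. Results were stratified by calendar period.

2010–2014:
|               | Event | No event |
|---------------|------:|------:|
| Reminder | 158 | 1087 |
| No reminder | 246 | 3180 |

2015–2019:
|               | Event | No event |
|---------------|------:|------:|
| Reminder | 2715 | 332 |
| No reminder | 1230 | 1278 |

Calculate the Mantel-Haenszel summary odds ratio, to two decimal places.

5.60

OR_MH = Σ(aᵢdᵢ/nᵢ) / Σ(bᵢcᵢ/nᵢ), where nᵢ is the stratum total.
Stratum 1 (2010–2014): n = 4671; a·d/n = 158·3180/4671 = 107.5658; b·c/n = 1087·246/4671 = 57.2473
Stratum 2 (2015–2019): n = 5555; a·d/n = 2715·1278/5555 = 624.6211; b·c/n = 332·1230/5555 = 73.5122
OR_MH = (107.5658 + 624.6211) / (57.2473 + 73.5122) = 732.1869 / 130.7594 = 5.59950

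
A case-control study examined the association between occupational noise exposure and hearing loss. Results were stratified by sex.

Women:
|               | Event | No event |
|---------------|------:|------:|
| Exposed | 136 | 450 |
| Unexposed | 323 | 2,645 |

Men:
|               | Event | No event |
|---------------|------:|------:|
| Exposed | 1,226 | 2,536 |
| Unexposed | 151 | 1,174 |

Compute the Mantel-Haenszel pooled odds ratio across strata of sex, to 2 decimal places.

3.31

OR_MH = Σ(aᵢdᵢ/nᵢ) / Σ(bᵢcᵢ/nᵢ), where nᵢ is the stratum total.
Stratum 1 (Women): n = 3554; a·d/n = 136·2645/3554 = 101.2155; b·c/n = 450·323/3554 = 40.8976
Stratum 2 (Men): n = 5087; a·d/n = 1226·1174/5087 = 282.9416; b·c/n = 2536·151/5087 = 75.2774
OR_MH = (101.2155 + 282.9416) / (40.8976 + 75.2774) = 384.1571 / 116.1750 = 3.30671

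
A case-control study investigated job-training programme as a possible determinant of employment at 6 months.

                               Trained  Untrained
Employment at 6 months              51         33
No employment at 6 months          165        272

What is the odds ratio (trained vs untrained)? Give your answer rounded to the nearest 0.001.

Reading the table with exposure as columns: a = 51 (Trained, case), b = 165 (Trained, non-case), c = 33 (Untrained, case), d = 272.
OR = (a·d)/(b·c) = (51 × 272) / (165 × 33) = 13872 / 5445 = 2.54766
The odds of employment at 6 months are about 2.55 times as high in the trained group.

2.548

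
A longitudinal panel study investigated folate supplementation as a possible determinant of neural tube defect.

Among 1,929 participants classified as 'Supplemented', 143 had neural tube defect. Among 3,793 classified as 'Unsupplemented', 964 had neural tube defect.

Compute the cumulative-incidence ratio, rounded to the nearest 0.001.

0.292

From the description: a = 143, b = 1786, c = 964, d = 2829.
Risk in exposed = 143/1929 = 0.07413; risk in unexposed = 964/3793 = 0.25415.
RR = 0.07413 / 0.25415 = 0.29168
The risk is 71% lower among the exposed than among the unexposed.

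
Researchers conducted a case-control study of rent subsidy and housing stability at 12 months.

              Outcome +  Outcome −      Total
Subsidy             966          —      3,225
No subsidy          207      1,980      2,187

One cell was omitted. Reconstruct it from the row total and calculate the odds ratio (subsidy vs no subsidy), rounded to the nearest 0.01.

4.09

The missing cell is in the exposed row: 3225 − 966 = 2259.
So a = 966, b = 2259, c = 207, d = 1980.
OR = (a·d)/(b·c) = (966 × 1980) / (2259 × 207) = 1912680 / 467613 = 4.09031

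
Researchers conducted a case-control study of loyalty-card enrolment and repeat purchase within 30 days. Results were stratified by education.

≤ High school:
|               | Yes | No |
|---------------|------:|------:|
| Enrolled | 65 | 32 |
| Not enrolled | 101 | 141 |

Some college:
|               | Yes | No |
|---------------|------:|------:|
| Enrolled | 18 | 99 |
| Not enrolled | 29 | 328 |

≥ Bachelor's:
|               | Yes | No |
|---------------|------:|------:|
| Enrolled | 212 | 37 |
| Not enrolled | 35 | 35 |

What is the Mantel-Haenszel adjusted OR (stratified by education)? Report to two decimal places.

OR_MH = Σ(aᵢdᵢ/nᵢ) / Σ(bᵢcᵢ/nᵢ), where nᵢ is the stratum total.
Stratum 1 (≤ High school): n = 339; a·d/n = 65·141/339 = 27.0354; b·c/n = 32·101/339 = 9.5339
Stratum 2 (Some college): n = 474; a·d/n = 18·328/474 = 12.4557; b·c/n = 99·29/474 = 6.0570
Stratum 3 (≥ Bachelor's): n = 319; a·d/n = 212·35/319 = 23.2602; b·c/n = 37·35/319 = 4.0596
OR_MH = (27.0354 + 12.4557 + 23.2602) / (9.5339 + 6.0570 + 4.0596) = 62.7513 / 19.6504 = 3.19338

3.19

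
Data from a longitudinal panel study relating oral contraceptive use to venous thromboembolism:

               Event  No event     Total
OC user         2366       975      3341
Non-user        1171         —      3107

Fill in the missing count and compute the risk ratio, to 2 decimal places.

The missing cell is in the unexposed row: 3107 − 1171 = 1936.
So a = 2366, b = 975, c = 1171, d = 1936.
RR = [a/(a+b)] / [c/(c+d)] = (2366/3341) / (1171/3107) = 0.70817/0.37689 = 1.87898

1.88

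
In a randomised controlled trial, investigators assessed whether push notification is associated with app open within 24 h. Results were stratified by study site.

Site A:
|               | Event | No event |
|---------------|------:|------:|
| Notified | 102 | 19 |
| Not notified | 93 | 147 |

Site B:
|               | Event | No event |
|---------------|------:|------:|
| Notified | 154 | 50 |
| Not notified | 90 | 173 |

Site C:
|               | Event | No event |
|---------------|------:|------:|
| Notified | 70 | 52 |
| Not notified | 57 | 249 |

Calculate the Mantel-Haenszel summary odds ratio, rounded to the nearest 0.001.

6.493

OR_MH = Σ(aᵢdᵢ/nᵢ) / Σ(bᵢcᵢ/nᵢ), where nᵢ is the stratum total.
Stratum 1 (Site A): n = 361; a·d/n = 102·147/361 = 41.5346; b·c/n = 19·93/361 = 4.8947
Stratum 2 (Site B): n = 467; a·d/n = 154·173/467 = 57.0493; b·c/n = 50·90/467 = 9.6360
Stratum 3 (Site C): n = 428; a·d/n = 70·249/428 = 40.7243; b·c/n = 52·57/428 = 6.9252
OR_MH = (41.5346 + 57.0493 + 40.7243) / (4.8947 + 9.6360 + 6.9252) = 139.3082 / 21.4559 = 6.49275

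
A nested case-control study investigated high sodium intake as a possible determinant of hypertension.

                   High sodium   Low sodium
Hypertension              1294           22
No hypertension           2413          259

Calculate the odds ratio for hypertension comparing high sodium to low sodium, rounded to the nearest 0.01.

Reading the table with exposure as columns: a = 1294 (High sodium, case), b = 2413 (High sodium, non-case), c = 22 (Low sodium, case), d = 259.
OR = (a·d)/(b·c) = (1294 × 259) / (2413 × 22) = 335146 / 53086 = 6.31327
The odds of hypertension are about 6.31 times as high in the high sodium group.

6.31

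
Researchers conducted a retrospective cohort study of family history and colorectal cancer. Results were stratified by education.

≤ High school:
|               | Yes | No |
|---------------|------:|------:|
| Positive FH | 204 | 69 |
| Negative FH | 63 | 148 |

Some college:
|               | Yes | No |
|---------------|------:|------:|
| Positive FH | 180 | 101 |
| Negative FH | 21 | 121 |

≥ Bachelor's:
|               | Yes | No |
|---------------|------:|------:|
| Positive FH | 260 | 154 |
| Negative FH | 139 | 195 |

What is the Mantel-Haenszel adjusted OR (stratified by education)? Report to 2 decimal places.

OR_MH = Σ(aᵢdᵢ/nᵢ) / Σ(bᵢcᵢ/nᵢ), where nᵢ is the stratum total.
Stratum 1 (≤ High school): n = 484; a·d/n = 204·148/484 = 62.3802; b·c/n = 69·63/484 = 8.9814
Stratum 2 (Some college): n = 423; a·d/n = 180·121/423 = 51.4894; b·c/n = 101·21/423 = 5.0142
Stratum 3 (≥ Bachelor's): n = 748; a·d/n = 260·195/748 = 67.7807; b·c/n = 154·139/748 = 28.6176
OR_MH = (62.3802 + 51.4894 + 67.7807) / (8.9814 + 5.0142 + 28.6176) = 181.6503 / 42.6132 = 4.26277

4.26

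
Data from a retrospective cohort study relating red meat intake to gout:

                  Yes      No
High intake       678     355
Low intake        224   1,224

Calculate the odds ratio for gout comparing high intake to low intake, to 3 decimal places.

10.436

Cells: a = 678, b = 355, c = 224, d = 1224.
OR = (a·d)/(b·c) = (678 × 1224) / (355 × 224) = 829872 / 79520 = 10.43602
The odds of gout are about 10.44 times as high in the high intake group.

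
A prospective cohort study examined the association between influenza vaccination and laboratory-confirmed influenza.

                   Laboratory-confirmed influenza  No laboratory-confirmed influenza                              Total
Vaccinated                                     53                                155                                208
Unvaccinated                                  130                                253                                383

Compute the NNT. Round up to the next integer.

Risk in treated group = 53/208 = 0.25481; risk in control = 130/383 = 0.33943.
Absolute risk reduction = 0.33943 − 0.25481 = 0.08462
NNT = 1 / ARR = 1 / 0.08462 = 11.818 → round up → 12

12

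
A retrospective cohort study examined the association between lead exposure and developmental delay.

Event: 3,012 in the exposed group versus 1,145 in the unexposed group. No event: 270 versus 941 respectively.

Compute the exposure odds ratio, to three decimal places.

9.168

From the description: a = 3012, b = 270, c = 1145, d = 941.
OR = (a·d)/(b·c) = (3012 × 941) / (270 × 1145) = 2834292 / 309150 = 9.16802
The odds of developmental delay are about 9.17 times as high in the exposed group.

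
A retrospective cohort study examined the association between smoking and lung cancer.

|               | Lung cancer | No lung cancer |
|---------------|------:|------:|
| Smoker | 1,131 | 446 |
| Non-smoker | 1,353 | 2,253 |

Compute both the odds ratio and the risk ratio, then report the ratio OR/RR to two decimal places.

Cells: a = 1131, b = 446, c = 1353, d = 2253.
OR = (1131·2253)/(446·1353) = 2548143/603438 = 4.22271
Risk in exposed = 1131/1577 = 0.71718; risk in unexposed = 1353/3606 = 0.37521; RR = 1.91143
OR/RR = 4.22271 / 1.91143 = 2.20919
The outcome is not rare, so the OR lies further from 1 than the RR.

2.21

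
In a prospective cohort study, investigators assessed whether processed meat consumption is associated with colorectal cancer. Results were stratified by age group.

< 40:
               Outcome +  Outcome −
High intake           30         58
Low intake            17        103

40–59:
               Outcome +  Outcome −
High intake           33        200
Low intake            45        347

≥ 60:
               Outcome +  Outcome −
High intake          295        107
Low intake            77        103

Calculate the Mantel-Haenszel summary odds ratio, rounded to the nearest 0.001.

2.564

OR_MH = Σ(aᵢdᵢ/nᵢ) / Σ(bᵢcᵢ/nᵢ), where nᵢ is the stratum total.
Stratum 1 (< 40): n = 208; a·d/n = 30·103/208 = 14.8558; b·c/n = 58·17/208 = 4.7404
Stratum 2 (40–59): n = 625; a·d/n = 33·347/625 = 18.3216; b·c/n = 200·45/625 = 14.4000
Stratum 3 (≥ 60): n = 582; a·d/n = 295·103/582 = 52.2079; b·c/n = 107·77/582 = 14.1564
OR_MH = (14.8558 + 18.3216 + 52.2079) / (4.7404 + 14.4000 + 14.1564) = 85.3853 / 33.2967 = 2.56437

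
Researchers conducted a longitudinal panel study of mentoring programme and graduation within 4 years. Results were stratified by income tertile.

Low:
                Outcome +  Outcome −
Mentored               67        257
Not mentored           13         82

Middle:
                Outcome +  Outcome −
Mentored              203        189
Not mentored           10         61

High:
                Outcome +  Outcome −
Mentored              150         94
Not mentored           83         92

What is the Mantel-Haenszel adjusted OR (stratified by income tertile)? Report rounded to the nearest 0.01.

OR_MH = Σ(aᵢdᵢ/nᵢ) / Σ(bᵢcᵢ/nᵢ), where nᵢ is the stratum total.
Stratum 1 (Low): n = 419; a·d/n = 67·82/419 = 13.1122; b·c/n = 257·13/419 = 7.9737
Stratum 2 (Middle): n = 463; a·d/n = 203·61/463 = 26.7451; b·c/n = 189·10/463 = 4.0821
Stratum 3 (High): n = 419; a·d/n = 150·92/419 = 32.9356; b·c/n = 94·83/419 = 18.6205
OR_MH = (13.1122 + 26.7451 + 32.9356) / (7.9737 + 4.0821 + 18.6205) = 72.7929 / 30.6763 = 2.37293

2.37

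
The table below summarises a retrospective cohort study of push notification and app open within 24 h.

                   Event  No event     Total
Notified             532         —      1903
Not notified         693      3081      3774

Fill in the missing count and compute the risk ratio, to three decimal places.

The missing cell is in the exposed row: 1903 − 532 = 1371.
So a = 532, b = 1371, c = 693, d = 3081.
RR = [a/(a+b)] / [c/(c+d)] = (532/1903) / (693/3774) = 0.27956/0.18362 = 1.52244

1.522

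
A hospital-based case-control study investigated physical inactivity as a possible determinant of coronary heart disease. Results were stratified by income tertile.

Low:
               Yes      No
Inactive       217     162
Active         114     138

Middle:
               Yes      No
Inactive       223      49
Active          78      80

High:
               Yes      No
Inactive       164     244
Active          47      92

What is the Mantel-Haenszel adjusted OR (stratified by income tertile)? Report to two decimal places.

OR_MH = Σ(aᵢdᵢ/nᵢ) / Σ(bᵢcᵢ/nᵢ), where nᵢ is the stratum total.
Stratum 1 (Low): n = 631; a·d/n = 217·138/631 = 47.4580; b·c/n = 162·114/631 = 29.2678
Stratum 2 (Middle): n = 430; a·d/n = 223·80/430 = 41.4884; b·c/n = 49·78/430 = 8.8884
Stratum 3 (High): n = 547; a·d/n = 164·92/547 = 27.5832; b·c/n = 244·47/547 = 20.9653
OR_MH = (47.4580 + 41.4884 + 27.5832) / (29.2678 + 8.8884 + 20.9653) = 116.5296 / 59.1215 = 1.97102

1.97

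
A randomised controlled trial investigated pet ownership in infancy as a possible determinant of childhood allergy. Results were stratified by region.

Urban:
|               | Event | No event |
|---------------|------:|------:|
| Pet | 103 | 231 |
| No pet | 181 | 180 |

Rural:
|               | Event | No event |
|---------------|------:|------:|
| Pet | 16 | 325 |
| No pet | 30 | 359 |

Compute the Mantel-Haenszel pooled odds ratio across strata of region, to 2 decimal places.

OR_MH = Σ(aᵢdᵢ/nᵢ) / Σ(bᵢcᵢ/nᵢ), where nᵢ is the stratum total.
Stratum 1 (Urban): n = 695; a·d/n = 103·180/695 = 26.6763; b·c/n = 231·181/695 = 60.1597
Stratum 2 (Rural): n = 730; a·d/n = 16·359/730 = 7.8685; b·c/n = 325·30/730 = 13.3562
OR_MH = (26.6763 + 7.8685) / (60.1597 + 13.3562) = 34.5448 / 73.5159 = 0.46990

0.47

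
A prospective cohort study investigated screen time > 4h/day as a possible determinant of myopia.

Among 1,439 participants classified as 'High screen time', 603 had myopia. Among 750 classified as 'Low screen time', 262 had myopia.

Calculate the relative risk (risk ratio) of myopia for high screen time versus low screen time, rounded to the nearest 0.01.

1.20

From the description: a = 603, b = 836, c = 262, d = 488.
Risk in exposed = 603/1439 = 0.41904; risk in unexposed = 262/750 = 0.34933.
RR = 0.41904 / 0.34933 = 1.19954
The risk among the exposed is 1.20 times that among the unexposed.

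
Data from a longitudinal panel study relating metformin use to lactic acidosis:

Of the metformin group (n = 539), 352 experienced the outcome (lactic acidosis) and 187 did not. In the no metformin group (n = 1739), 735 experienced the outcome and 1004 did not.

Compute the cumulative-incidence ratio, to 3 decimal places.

1.545

From the description: a = 352, b = 187, c = 735, d = 1004.
Risk in exposed = 352/539 = 0.65306; risk in unexposed = 735/1739 = 0.42266.
RR = 0.65306 / 0.42266 = 1.54513
The risk among the exposed is 1.55 times that among the unexposed.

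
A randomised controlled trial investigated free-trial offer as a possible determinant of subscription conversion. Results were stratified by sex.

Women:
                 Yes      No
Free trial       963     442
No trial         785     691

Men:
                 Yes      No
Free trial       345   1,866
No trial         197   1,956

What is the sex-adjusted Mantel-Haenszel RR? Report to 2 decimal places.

RR_MH = Σ(aᵢ·n₀ᵢ/nᵢ) / Σ(cᵢ·n₁ᵢ/nᵢ), with n₁ᵢ = aᵢ+bᵢ (exposed), n₀ᵢ = cᵢ+dᵢ (unexposed), nᵢ = n₁ᵢ+n₀ᵢ.
Stratum 1 (Women): n₁ = 1405, n₀ = 1476, n = 2881; a·n₀/n = 963·1476/2881 = 493.3662; c·n₁/n = 785·1405/2881 = 382.8271
Stratum 2 (Men): n₁ = 2211, n₀ = 2153, n = 4364; a·n₀/n = 345·2153/4364 = 170.2074; c·n₁/n = 197·2211/4364 = 99.8091
RR_MH = (493.3662 + 170.2074) / (382.8271 + 99.8091) = 663.5736 / 482.6363 = 1.37489

1.37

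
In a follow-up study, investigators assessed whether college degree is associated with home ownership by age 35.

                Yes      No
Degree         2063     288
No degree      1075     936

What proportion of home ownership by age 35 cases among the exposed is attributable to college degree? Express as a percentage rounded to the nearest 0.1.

39.1

Cells: a = 2063, b = 288, c = 1075, d = 936.
Risk in exposed = 2063/2351 = 0.87750; risk in unexposed = 1075/2011 = 0.53456.
RR = 0.87750/0.53456 = 1.64154
AR% = (RR − 1)/RR × 100 = (1.64154 − 1)/1.64154 × 100 = 39.0814%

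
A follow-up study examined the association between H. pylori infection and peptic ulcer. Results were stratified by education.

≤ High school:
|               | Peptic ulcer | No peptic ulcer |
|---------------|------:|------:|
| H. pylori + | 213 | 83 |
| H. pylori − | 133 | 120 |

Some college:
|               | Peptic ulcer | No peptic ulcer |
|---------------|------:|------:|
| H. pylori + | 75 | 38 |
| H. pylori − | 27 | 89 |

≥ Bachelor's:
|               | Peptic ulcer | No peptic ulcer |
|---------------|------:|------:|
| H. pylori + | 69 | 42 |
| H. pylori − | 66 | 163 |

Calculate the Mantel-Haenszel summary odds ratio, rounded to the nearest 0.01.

OR_MH = Σ(aᵢdᵢ/nᵢ) / Σ(bᵢcᵢ/nᵢ), where nᵢ is the stratum total.
Stratum 1 (≤ High school): n = 549; a·d/n = 213·120/549 = 46.5574; b·c/n = 83·133/549 = 20.1075
Stratum 2 (Some college): n = 229; a·d/n = 75·89/229 = 29.1485; b·c/n = 38·27/229 = 4.4803
Stratum 3 (≥ Bachelor's): n = 340; a·d/n = 69·163/340 = 33.0794; b·c/n = 42·66/340 = 8.1529
OR_MH = (46.5574 + 29.1485 + 33.0794) / (20.1075 + 4.4803 + 8.1529) = 108.7853 / 32.7408 = 3.32262

3.32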